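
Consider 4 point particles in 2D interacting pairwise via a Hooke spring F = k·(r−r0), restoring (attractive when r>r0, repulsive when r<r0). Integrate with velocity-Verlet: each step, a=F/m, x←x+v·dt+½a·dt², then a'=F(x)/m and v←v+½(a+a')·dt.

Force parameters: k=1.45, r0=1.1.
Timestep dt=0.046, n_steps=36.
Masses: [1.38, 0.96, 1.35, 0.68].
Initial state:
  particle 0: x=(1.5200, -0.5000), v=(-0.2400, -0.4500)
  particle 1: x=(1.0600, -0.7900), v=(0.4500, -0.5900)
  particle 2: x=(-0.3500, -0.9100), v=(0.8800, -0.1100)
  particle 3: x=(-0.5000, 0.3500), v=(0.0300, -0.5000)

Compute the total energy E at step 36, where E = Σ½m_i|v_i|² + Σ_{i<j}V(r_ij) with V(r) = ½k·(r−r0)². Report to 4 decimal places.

3.2205

step 0: x0=(1.5200, -0.5000) x1=(1.0600, -0.7900) x2=(-0.3500, -0.9100) x3=(-0.5000, 0.3500)
step 1: x0=(1.5075, -0.5201) x1=(1.0784, -0.8169) x2=(-0.3083, -0.9146) x3=(-0.4948, 0.3246)
step 2: x0=(1.4922, -0.5389) x1=(1.0921, -0.8433) x2=(-0.2643, -0.9185) x3=(-0.4819, 0.2943)
step 3: x0=(1.4743, -0.5563) x1=(1.1013, -0.8693) x2=(-0.2182, -0.9217) x3=(-0.4616, 0.2594)
step 4: x0=(1.4540, -0.5723) x1=(1.1062, -0.8951) x2=(-0.1702, -0.9244) x3=(-0.4339, 0.2201)
step 5: x0=(1.4316, -0.5867) x1=(1.1070, -0.9207) x2=(-0.1207, -0.9266) x3=(-0.3993, 0.1767)
step 6: x0=(1.4073, -0.5997) x1=(1.1039, -0.9464) x2=(-0.0698, -0.9285) x3=(-0.3582, 0.1296)
step 7: x0=(1.3813, -0.6111) x1=(1.0975, -0.9722) x2=(-0.0178, -0.9302) x3=(-0.3111, 0.0792)
step 8: x0=(1.3540, -0.6209) x1=(1.0880, -0.9984) x2=(0.0350, -0.9319) x3=(-0.2586, 0.0260)
step 9: x0=(1.3257, -0.6291) x1=(1.0760, -1.0251) x2=(0.0884, -0.9336) x3=(-0.2015, -0.0295)
step 10: x0=(1.2966, -0.6359) x1=(1.0620, -1.0526) x2=(0.1419, -0.9355) x3=(-0.1405, -0.0867)
step 11: x0=(1.2671, -0.6411) x1=(1.0465, -1.0809) x2=(0.1955, -0.9378) x3=(-0.0764, -0.1449)
step 12: x0=(1.2375, -0.6448) x1=(1.0299, -1.1104) x2=(0.2487, -0.9405) x3=(-0.0100, -0.2036)
step 13: x0=(1.2080, -0.6472) x1=(1.0128, -1.1412) x2=(0.3014, -0.9438) x3=(0.0579, -0.2621)
step 14: x0=(1.1792, -0.6482) x1=(0.9957, -1.1736) x2=(0.3532, -0.9478) x3=(0.1263, -0.3198)
step 15: x0=(1.1511, -0.6479) x1=(0.9790, -1.2078) x2=(0.4040, -0.9526) x3=(0.1944, -0.3760)
step 16: x0=(1.1243, -0.6463) x1=(0.9631, -1.2441) x2=(0.4536, -0.9582) x3=(0.2615, -0.4302)
step 17: x0=(1.0989, -0.6435) x1=(0.9483, -1.2827) x2=(0.5018, -0.9648) x3=(0.3267, -0.4818)
step 18: x0=(1.0752, -0.6394) x1=(0.9348, -1.3240) x2=(0.5486, -0.9723) x3=(0.3894, -0.5303)
step 19: x0=(1.0535, -0.6340) x1=(0.9227, -1.3681) x2=(0.5941, -0.9809) x3=(0.4490, -0.5753)
step 20: x0=(1.0339, -0.6272) x1=(0.9118, -1.4153) x2=(0.6382, -0.9906) x3=(0.5050, -0.6165)
step 21: x0=(1.0167, -0.6189) x1=(0.9022, -1.4655) x2=(0.6811, -1.0015) x3=(0.5569, -0.6540)
step 22: x0=(1.0018, -0.6090) x1=(0.8935, -1.5190) x2=(0.7232, -1.0138) x3=(0.6045, -0.6876)
step 23: x0=(0.9892, -0.5973) x1=(0.8855, -1.5753) x2=(0.7647, -1.0277) x3=(0.6474, -0.7177)
step 24: x0=(0.9789, -0.5836) x1=(0.8781, -1.6344) x2=(0.8058, -1.0432) x3=(0.6858, -0.7447)
step 25: x0=(0.9705, -0.5677) x1=(0.8710, -1.6958) x2=(0.8470, -1.0605) x3=(0.7196, -0.7693)
step 26: x0=(0.9638, -0.5495) x1=(0.8640, -1.7591) x2=(0.8886, -1.0797) x3=(0.7492, -0.7922)
step 27: x0=(0.9583, -0.5290) x1=(0.8571, -1.8237) x2=(0.9308, -1.1008) x3=(0.7748, -0.8140)
step 28: x0=(0.9539, -0.5063) x1=(0.8501, -1.8892) x2=(0.9738, -1.1238) x3=(0.7969, -0.8352)
step 29: x0=(0.9500, -0.4818) x1=(0.8430, -1.9550) x2=(1.0179, -1.1486) x3=(0.8158, -0.8562)
step 30: x0=(0.9465, -0.4557) x1=(0.8358, -2.0204) x2=(1.0632, -1.1752) x3=(0.8317, -0.8775)
step 31: x0=(0.9432, -0.4283) x1=(0.8285, -2.0849) x2=(1.1098, -1.2035) x3=(0.8447, -0.8993)
step 32: x0=(0.9399, -0.4002) x1=(0.8212, -2.1478) x2=(1.1577, -1.2332) x3=(0.8552, -0.9218)
step 33: x0=(0.9366, -0.3718) x1=(0.8139, -2.2087) x2=(1.2068, -1.2643) x3=(0.8631, -0.9453)
step 34: x0=(0.9333, -0.3435) x1=(0.8067, -2.2668) x2=(1.2572, -1.2965) x3=(0.8686, -0.9699)
step 35: x0=(0.9298, -0.3158) x1=(0.7996, -2.3218) x2=(1.3088, -1.3298) x3=(0.8718, -0.9958)
step 36: x0=(0.9263, -0.2892) x1=(0.7928, -2.3732) x2=(1.3613, -1.3638) x3=(0.8728, -1.0231)
step 0 velocities: v0=(-0.2400, -0.4500) v1=(0.4500, -0.5900) v2=(0.8800, -0.1100) v3=(0.0300, -0.5000)
step 0: KE=1.0600, PE=2.1637, E=3.2237
step 36 velocities: v0=(-0.0765, 0.5626) v1=(-0.1441, -1.0709) v2=(1.1507, -0.7479) v3=(-0.0003, -0.6096)
step 36: KE=2.1806, PE=1.0399, E=3.2205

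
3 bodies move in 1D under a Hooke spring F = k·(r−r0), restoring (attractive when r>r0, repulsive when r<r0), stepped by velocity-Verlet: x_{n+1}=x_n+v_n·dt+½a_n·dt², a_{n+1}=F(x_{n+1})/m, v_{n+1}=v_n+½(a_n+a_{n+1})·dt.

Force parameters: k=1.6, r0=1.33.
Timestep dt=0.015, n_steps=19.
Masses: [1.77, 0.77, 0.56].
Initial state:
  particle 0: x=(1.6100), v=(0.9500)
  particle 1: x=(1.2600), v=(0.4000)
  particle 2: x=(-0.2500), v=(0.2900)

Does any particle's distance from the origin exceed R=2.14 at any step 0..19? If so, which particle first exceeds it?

step 0: x0=(1.6100) x1=(1.2600) x2=(-0.2500)
step 1: x0=(1.6243) x1=(1.2657) x2=(-0.2454)
step 2: x0=(1.6387) x1=(1.2709) x2=(-0.2404)
step 3: x0=(1.6531) x1=(1.2756) x2=(-0.2349)
step 4: x0=(1.6677) x1=(1.2797) x2=(-0.2289)
step 5: x0=(1.6823) x1=(1.2833) x2=(-0.2224)
step 6: x0=(1.6970) x1=(1.2864) x2=(-0.2155)
step 7: x0=(1.7118) x1=(1.2890) x2=(-0.2080)
step 8: x0=(1.7266) x1=(1.2910) x2=(-0.2001)
step 9: x0=(1.7415) x1=(1.2926) x2=(-0.1917)
step 10: x0=(1.7564) x1=(1.2937) x2=(-0.1828)
step 11: x0=(1.7714) x1=(1.2943) x2=(-0.1734)
step 12: x0=(1.7865) x1=(1.2945) x2=(-0.1636)
step 13: x0=(1.8016) x1=(1.2942) x2=(-0.1532)
step 14: x0=(1.8167) x1=(1.2935) x2=(-0.1424)
step 15: x0=(1.8319) x1=(1.2923) x2=(-0.1311)
step 16: x0=(1.8471) x1=(1.2907) x2=(-0.1194)
step 17: x0=(1.8623) x1=(1.2887) x2=(-0.1071)
step 18: x0=(1.8776) x1=(1.2864) x2=(-0.0945)
step 19: x0=(1.8928) x1=(1.2837) x2=(-0.0813)

no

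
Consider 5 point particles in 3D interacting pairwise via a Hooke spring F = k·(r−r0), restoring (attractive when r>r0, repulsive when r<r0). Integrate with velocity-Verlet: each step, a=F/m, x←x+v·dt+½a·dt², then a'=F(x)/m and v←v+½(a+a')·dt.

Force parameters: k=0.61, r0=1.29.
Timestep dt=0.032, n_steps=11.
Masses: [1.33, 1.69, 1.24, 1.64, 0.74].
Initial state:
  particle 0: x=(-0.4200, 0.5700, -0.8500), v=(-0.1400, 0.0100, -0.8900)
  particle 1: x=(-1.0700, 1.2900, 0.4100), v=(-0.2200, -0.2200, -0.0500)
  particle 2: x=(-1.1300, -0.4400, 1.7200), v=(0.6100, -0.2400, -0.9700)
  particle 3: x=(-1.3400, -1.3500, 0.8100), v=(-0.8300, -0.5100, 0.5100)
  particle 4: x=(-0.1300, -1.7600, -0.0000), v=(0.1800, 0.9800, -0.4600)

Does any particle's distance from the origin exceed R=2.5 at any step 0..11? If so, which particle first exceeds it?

step 0: x0=(-0.4200, 0.5700, -0.8500) x1=(-1.0700, 1.2900, 0.4100) x2=(-1.1300, -0.4400, 1.7200) x3=(-1.3400, -1.3500, 0.8100) x4=(-0.1300, -1.7600, -0.0000)
step 1: x0=(-0.4247, 0.5697, -0.8778) x1=(-1.0769, 1.2822, 0.4084) x2=(-1.1103, -0.4475, 1.6883) x3=(-1.3664, -1.3659, 0.8261) x4=(-0.1248, -1.7271, -0.0144)
step 2: x0=(-0.4298, 0.5683, -0.9042) x1=(-1.0837, 1.2729, 0.4070) x2=(-1.0901, -0.4547, 1.6552) x3=(-1.3925, -1.3809, 0.8417) x4=(-0.1208, -1.6912, -0.0282)
step 3: x0=(-0.4353, 0.5656, -0.9292) x1=(-1.0902, 1.2622, 0.4056) x2=(-1.0695, -0.4615, 1.6208) x3=(-1.4182, -1.3949, 0.8568) x4=(-0.1179, -1.6525, -0.0413)
step 4: x0=(-0.4412, 0.5618, -0.9527) x1=(-1.0966, 1.2500, 0.4042) x2=(-1.0486, -0.4680, 1.5851) x3=(-1.4436, -1.4081, 0.8714) x4=(-0.1161, -1.6110, -0.0539)
step 5: x0=(-0.4475, 0.5568, -0.9748) x1=(-1.1027, 1.2364, 0.4029) x2=(-1.0273, -0.4740, 1.5482) x3=(-1.4686, -1.4204, 0.8854) x4=(-0.1156, -1.5668, -0.0658)
step 6: x0=(-0.4542, 0.5506, -0.9955) x1=(-1.1087, 1.2214, 0.4017) x2=(-1.0057, -0.4797, 1.5101) x3=(-1.4932, -1.4317, 0.8988) x4=(-0.1162, -1.5200, -0.0771)
step 7: x0=(-0.4613, 0.5433, -1.0146) x1=(-1.1144, 1.2050, 0.4005) x2=(-0.9837, -0.4849, 1.4707) x3=(-1.5174, -1.4421, 0.9117) x4=(-0.1179, -1.4709, -0.0878)
step 8: x0=(-0.4689, 0.5350, -1.0323) x1=(-1.1199, 1.1873, 0.3993) x2=(-0.9615, -0.4898, 1.4303) x3=(-1.5411, -1.4516, 0.9239) x4=(-0.1208, -1.4194, -0.0979)
step 9: x0=(-0.4768, 0.5255, -1.0485) x1=(-1.1253, 1.1683, 0.3981) x2=(-0.9390, -0.4942, 1.3888) x3=(-1.5645, -1.4601, 0.9354) x4=(-0.1249, -1.3658, -0.1075)
step 10: x0=(-0.4852, 0.5149, -1.0633) x1=(-1.1304, 1.1479, 0.3968) x2=(-0.9163, -0.4981, 1.3462) x3=(-1.5873, -1.4677, 0.9463) x4=(-0.1301, -1.3102, -0.1165)
step 11: x0=(-0.4940, 0.5034, -1.0766) x1=(-1.1354, 1.1264, 0.3956) x2=(-0.8933, -0.5017, 1.3027) x3=(-1.6097, -1.4743, 0.9566) x4=(-0.1364, -1.2528, -0.1249)

no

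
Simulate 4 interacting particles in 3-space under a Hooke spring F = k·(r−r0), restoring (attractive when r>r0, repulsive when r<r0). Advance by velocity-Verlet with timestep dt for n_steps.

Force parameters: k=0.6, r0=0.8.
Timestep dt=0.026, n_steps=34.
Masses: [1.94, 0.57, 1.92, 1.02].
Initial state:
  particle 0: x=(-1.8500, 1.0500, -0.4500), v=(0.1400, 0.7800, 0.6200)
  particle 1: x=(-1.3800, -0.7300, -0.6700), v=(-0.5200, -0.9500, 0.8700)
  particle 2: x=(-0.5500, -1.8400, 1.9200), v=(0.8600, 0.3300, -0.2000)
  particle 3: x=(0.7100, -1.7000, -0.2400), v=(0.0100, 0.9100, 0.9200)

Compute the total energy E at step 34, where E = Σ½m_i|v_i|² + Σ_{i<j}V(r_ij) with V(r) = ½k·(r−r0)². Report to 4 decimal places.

12.1527

step 0: x0=(-1.8500, 1.0500, -0.4500) x1=(-1.3800, -0.7300, -0.6700) x2=(-0.5500, -1.8400, 1.9200) x3=(0.7100, -1.7000, -0.2400)
step 1: x0=(-1.8460, 1.0697, -0.4337) x1=(-1.3929, -0.7549, -0.6466) x2=(-0.5277, -1.8311, 1.9142) x3=(0.7094, -1.6758, -0.2159)
step 2: x0=(-1.8413, 1.0883, -0.4170) x1=(-1.4046, -0.7799, -0.6215) x2=(-0.5056, -1.8215, 1.9074) x3=(0.7071, -1.6505, -0.1914)
step 3: x0=(-1.8360, 1.1056, -0.3998) x1=(-1.4150, -0.8052, -0.5949) x2=(-0.4837, -1.8112, 1.8995) x3=(0.7032, -1.6242, -0.1665)
step 4: x0=(-1.8299, 1.1219, -0.3823) x1=(-1.4241, -0.8305, -0.5667) x2=(-0.4620, -1.8003, 1.8905) x3=(0.6976, -1.5969, -0.1412)
step 5: x0=(-1.8231, 1.1369, -0.3644) x1=(-1.4319, -0.8559, -0.5370) x2=(-0.4405, -1.7887, 1.8805) x3=(0.6904, -1.5686, -0.1156)
step 6: x0=(-1.8157, 1.1507, -0.3461) x1=(-1.4384, -0.8812, -0.5058) x2=(-0.4193, -1.7764, 1.8695) x3=(0.6815, -1.5394, -0.0897)
step 7: x0=(-1.8075, 1.1634, -0.3274) x1=(-1.4436, -0.9064, -0.4731) x2=(-0.3982, -1.7635, 1.8574) x3=(0.6710, -1.5091, -0.0634)
step 8: x0=(-1.7987, 1.1749, -0.3083) x1=(-1.4475, -0.9313, -0.4390) x2=(-0.3774, -1.7499, 1.8444) x3=(0.6590, -1.4780, -0.0369)
step 9: x0=(-1.7892, 1.1852, -0.2888) x1=(-1.4500, -0.9560, -0.4036) x2=(-0.3569, -1.7357, 1.8305) x3=(0.6454, -1.4460, -0.0100)
step 10: x0=(-1.7790, 1.1942, -0.2690) x1=(-1.4512, -0.9803, -0.3668) x2=(-0.3367, -1.7208, 1.8156) x3=(0.6303, -1.4131, 0.0171)
step 11: x0=(-1.7681, 1.2021, -0.2487) x1=(-1.4510, -1.0042, -0.3287) x2=(-0.3167, -1.7053, 1.7998) x3=(0.6136, -1.3793, 0.0444)
step 12: x0=(-1.7566, 1.2088, -0.2281) x1=(-1.4496, -1.0276, -0.2894) x2=(-0.2970, -1.6892, 1.7832) x3=(0.5955, -1.3448, 0.0720)
step 13: x0=(-1.7444, 1.2143, -0.2071) x1=(-1.4468, -1.0504, -0.2489) x2=(-0.2776, -1.6724, 1.7657) x3=(0.5760, -1.3095, 0.0998)
step 14: x0=(-1.7315, 1.2186, -0.1858) x1=(-1.4427, -1.0726, -0.2073) x2=(-0.2585, -1.6550, 1.7474) x3=(0.5550, -1.2734, 0.1279)
step 15: x0=(-1.7180, 1.2218, -0.1641) x1=(-1.4373, -1.0940, -0.1646) x2=(-0.2397, -1.6370, 1.7283) x3=(0.5328, -1.2366, 0.1561)
step 16: x0=(-1.7039, 1.2237, -0.1420) x1=(-1.4307, -1.1147, -0.1209) x2=(-0.2213, -1.6185, 1.7084) x3=(0.5091, -1.1991, 0.1845)
step 17: x0=(-1.6891, 1.2245, -0.1196) x1=(-1.4228, -1.1346, -0.0762) x2=(-0.2032, -1.5993, 1.6879) x3=(0.4842, -1.1610, 0.2130)
step 18: x0=(-1.6737, 1.2241, -0.0968) x1=(-1.4137, -1.1536, -0.0306) x2=(-0.1854, -1.5796, 1.6666) x3=(0.4581, -1.1222, 0.2417)
step 19: x0=(-1.6577, 1.2226, -0.0736) x1=(-1.4034, -1.1716, 0.0158) x2=(-0.1679, -1.5593, 1.6446) x3=(0.4308, -1.0828, 0.2705)
step 20: x0=(-1.6411, 1.2199, -0.0502) x1=(-1.3920, -1.1887, 0.0629) x2=(-0.1508, -1.5384, 1.6220) x3=(0.4023, -1.0429, 0.2994)
step 21: x0=(-1.6239, 1.2161, -0.0263) x1=(-1.3794, -1.2046, 0.1108) x2=(-0.1340, -1.5170, 1.5989) x3=(0.3727, -1.0024, 0.3284)
step 22: x0=(-1.6061, 1.2111, -0.0022) x1=(-1.3657, -1.2195, 0.1594) x2=(-0.1176, -1.4951, 1.5751) x3=(0.3421, -0.9614, 0.3575)
step 23: x0=(-1.5878, 1.2051, 0.0223) x1=(-1.3510, -1.2332, 0.2085) x2=(-0.1016, -1.4726, 1.5508) x3=(0.3104, -0.9199, 0.3867)
step 24: x0=(-1.5689, 1.1979, 0.0471) x1=(-1.3353, -1.2457, 0.2581) x2=(-0.0858, -1.4496, 1.5260) x3=(0.2778, -0.8780, 0.4159)
step 25: x0=(-1.5494, 1.1897, 0.0723) x1=(-1.3185, -1.2570, 0.3082) x2=(-0.0705, -1.4262, 1.5007) x3=(0.2443, -0.8357, 0.4451)
step 26: x0=(-1.5294, 1.1804, 0.0977) x1=(-1.3009, -1.2671, 0.3587) x2=(-0.0555, -1.4022, 1.4749) x3=(0.2099, -0.7929, 0.4744)
step 27: x0=(-1.5089, 1.1701, 0.1235) x1=(-1.2823, -1.2758, 0.4095) x2=(-0.0409, -1.3778, 1.4488) x3=(0.1747, -0.7498, 0.5036)
step 28: x0=(-1.4879, 1.1587, 0.1496) x1=(-1.2630, -1.2832, 0.4606) x2=(-0.0266, -1.3529, 1.4222) x3=(0.1387, -0.7063, 0.5329)
step 29: x0=(-1.4664, 1.1464, 0.1759) x1=(-1.2428, -1.2893, 0.5119) x2=(-0.0126, -1.3276, 1.3954) x3=(0.1020, -0.6625, 0.5621)
step 30: x0=(-1.4444, 1.1330, 0.2026) x1=(-1.2219, -1.2940, 0.5634) x2=(0.0010, -1.3018, 1.3681) x3=(0.0646, -0.6184, 0.5913)
step 31: x0=(-1.4220, 1.1187, 0.2295) x1=(-1.2002, -1.2973, 0.6149) x2=(0.0142, -1.2757, 1.3406) x3=(0.0266, -0.5740, 0.6205)
step 32: x0=(-1.3991, 1.1035, 0.2567) x1=(-1.1780, -1.2992, 0.6665) x2=(0.0271, -1.2491, 1.3129) x3=(-0.0120, -0.5294, 0.6496)
step 33: x0=(-1.3758, 1.0874, 0.2842) x1=(-1.1551, -1.2998, 0.7181) x2=(0.0397, -1.2222, 1.2848) x3=(-0.0511, -0.4846, 0.6787)
step 34: x0=(-1.3520, 1.0703, 0.3120) x1=(-1.1316, -1.2989, 0.7696) x2=(0.0520, -1.1948, 1.2566) x3=(-0.0908, -0.4395, 0.7077)
step 0 velocities: v0=(0.1400, 0.7800, 0.6200) v1=(-0.5200, -0.9500, 0.8700) v2=(0.8600, 0.3300, -0.2000) v3=(0.0100, 0.9100, 0.9200)
step 0: KE=3.2390, PE=8.9149, E=12.1539
step 34 velocities: v0=(0.9207, -0.6716, 1.0723) v1=(0.9114, 0.0606, 1.9794) v2=(0.4662, 1.0577, -1.0902) v3=(-1.5335, 1.7363, 1.1154)
step 34: KE=9.5246, PE=2.6281, E=12.1527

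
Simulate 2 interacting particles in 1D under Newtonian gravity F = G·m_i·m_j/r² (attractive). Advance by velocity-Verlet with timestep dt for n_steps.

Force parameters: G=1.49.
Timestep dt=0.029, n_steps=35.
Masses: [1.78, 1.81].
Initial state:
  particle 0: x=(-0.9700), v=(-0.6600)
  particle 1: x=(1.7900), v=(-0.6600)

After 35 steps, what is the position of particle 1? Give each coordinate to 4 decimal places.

(0.9321)

step 0: x0=(-0.9700) x1=(1.7900)
step 1: x0=(-0.9890) x1=(1.7707)
step 2: x0=(-1.0077) x1=(1.7511)
step 3: x0=(-1.0261) x1=(1.7313)
step 4: x0=(-1.0442) x1=(1.7111)
step 5: x0=(-1.0620) x1=(1.6906)
step 6: x0=(-1.0795) x1=(1.6699)
step 7: x0=(-1.0967) x1=(1.6488)
step 8: x0=(-1.1136) x1=(1.6275)
step 9: x0=(-1.1302) x1=(1.6058)
step 10: x0=(-1.1465) x1=(1.5839)
step 11: x0=(-1.1624) x1=(1.5617)
step 12: x0=(-1.1781) x1=(1.5391)
step 13: x0=(-1.1935) x1=(1.5163)
step 14: x0=(-1.2086) x1=(1.4931)
step 15: x0=(-1.2233) x1=(1.4697)
step 16: x0=(-1.2378) x1=(1.4459)
step 17: x0=(-1.2519) x1=(1.4219)
step 18: x0=(-1.2657) x1=(1.3975)
step 19: x0=(-1.2792) x1=(1.3728)
step 20: x0=(-1.2924) x1=(1.3478)
step 21: x0=(-1.3052) x1=(1.3224)
step 22: x0=(-1.3177) x1=(1.2968)
step 23: x0=(-1.3299) x1=(1.2708)
step 24: x0=(-1.3418) x1=(1.2445)
step 25: x0=(-1.3533) x1=(1.2179)
step 26: x0=(-1.3644) x1=(1.1909)
step 27: x0=(-1.3753) x1=(1.1635)
step 28: x0=(-1.3857) x1=(1.1359)
step 29: x0=(-1.3958) x1=(1.1079)
step 30: x0=(-1.4056) x1=(1.0795)
step 31: x0=(-1.4150) x1=(1.0507)
step 32: x0=(-1.4240) x1=(1.0216)
step 33: x0=(-1.4326) x1=(0.9922)
step 34: x0=(-1.4408) x1=(0.9623)
step 35: x0=(-1.4487) x1=(0.9321)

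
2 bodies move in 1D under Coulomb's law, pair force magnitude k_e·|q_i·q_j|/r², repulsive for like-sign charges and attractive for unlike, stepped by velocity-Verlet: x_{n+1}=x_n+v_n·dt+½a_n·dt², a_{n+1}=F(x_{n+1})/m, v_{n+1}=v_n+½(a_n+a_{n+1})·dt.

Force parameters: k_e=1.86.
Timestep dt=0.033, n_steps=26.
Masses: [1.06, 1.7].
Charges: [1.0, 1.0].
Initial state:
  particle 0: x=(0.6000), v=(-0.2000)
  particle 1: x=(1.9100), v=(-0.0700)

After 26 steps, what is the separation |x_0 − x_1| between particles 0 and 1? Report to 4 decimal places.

1.9381

step 0: x0=(0.6000) x1=(1.9100)
step 1: x0=(0.5928) x1=(1.9080)
step 2: x0=(0.5846) x1=(1.9068)
step 3: x0=(0.5752) x1=(1.9062)
step 4: x0=(0.5648) x1=(1.9063)
step 5: x0=(0.5533) x1=(1.9070)
step 6: x0=(0.5408) x1=(1.9084)
step 7: x0=(0.5272) x1=(1.9104)
step 8: x0=(0.5126) x1=(1.9131)
step 9: x0=(0.4971) x1=(1.9163)
step 10: x0=(0.4806) x1=(1.9202)
step 11: x0=(0.4632) x1=(1.9246)
step 12: x0=(0.4449) x1=(1.9296)
step 13: x0=(0.4258) x1=(1.9351)
step 14: x0=(0.4058) x1=(1.9412)
step 15: x0=(0.3849) x1=(1.9477)
step 16: x0=(0.3633) x1=(1.9548)
step 17: x0=(0.3410) x1=(1.9623)
step 18: x0=(0.3179) x1=(1.9702)
step 19: x0=(0.2941) x1=(1.9786)
step 20: x0=(0.2697) x1=(1.9875)
step 21: x0=(0.2446) x1=(1.9967)
step 22: x0=(0.2189) x1=(2.0063)
step 23: x0=(0.1925) x1=(2.0163)
step 24: x0=(0.1656) x1=(2.0266)
step 25: x0=(0.1382) x1=(2.0373)
step 26: x0=(0.1102) x1=(2.0483)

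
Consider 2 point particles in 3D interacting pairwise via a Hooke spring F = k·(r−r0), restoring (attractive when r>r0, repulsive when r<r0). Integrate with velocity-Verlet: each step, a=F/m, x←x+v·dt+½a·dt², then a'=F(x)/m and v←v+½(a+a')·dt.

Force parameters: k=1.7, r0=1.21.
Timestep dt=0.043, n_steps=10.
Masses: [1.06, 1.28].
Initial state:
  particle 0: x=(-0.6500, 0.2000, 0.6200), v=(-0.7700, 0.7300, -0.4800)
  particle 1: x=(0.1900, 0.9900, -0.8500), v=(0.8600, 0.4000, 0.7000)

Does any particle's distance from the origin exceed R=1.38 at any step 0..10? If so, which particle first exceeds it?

step 0: x0=(-0.6500, 0.2000, 0.6200) x1=(0.1900, 0.9900, -0.8500)
step 1: x0=(-0.6827, 0.2318, 0.5986) x1=(0.2266, 1.0069, -0.8193)
step 2: x0=(-0.7144, 0.2644, 0.5757) x1=(0.2625, 1.0231, -0.7873)
step 3: x0=(-0.7451, 0.2978, 0.5515) x1=(0.2975, 1.0386, -0.7542)
step 4: x0=(-0.7748, 0.3319, 0.5259) x1=(0.3316, 1.0536, -0.7201)
step 5: x0=(-0.8034, 0.3667, 0.4991) x1=(0.3649, 1.0679, -0.6849)
step 6: x0=(-0.8309, 0.4022, 0.4712) x1=(0.3972, 1.0817, -0.6487)
step 7: x0=(-0.8572, 0.4384, 0.4421) x1=(0.4285, 1.0949, -0.6116)
step 8: x0=(-0.8822, 0.4752, 0.4121) x1=(0.4588, 1.1077, -0.5738)
step 9: x0=(-0.9060, 0.5126, 0.3811) x1=(0.4880, 1.1199, -0.5351)
step 10: x0=(-0.9284, 0.5506, 0.3493) x1=(0.5162, 1.1316, -0.4957)

no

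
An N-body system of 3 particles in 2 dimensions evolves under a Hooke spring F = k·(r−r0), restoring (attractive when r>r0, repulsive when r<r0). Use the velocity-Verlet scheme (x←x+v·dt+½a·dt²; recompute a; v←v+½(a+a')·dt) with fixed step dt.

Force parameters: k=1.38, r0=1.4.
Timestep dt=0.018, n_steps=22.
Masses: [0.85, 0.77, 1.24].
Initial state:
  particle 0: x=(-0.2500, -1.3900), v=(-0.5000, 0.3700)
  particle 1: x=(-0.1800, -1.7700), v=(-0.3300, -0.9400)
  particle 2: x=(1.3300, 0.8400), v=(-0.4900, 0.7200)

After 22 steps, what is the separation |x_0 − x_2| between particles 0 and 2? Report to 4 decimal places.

step 0: x0=(-0.2500, -1.3900) x1=(-0.1800, -1.7700) x2=(1.3300, 0.8400)
step 1: x0=(-0.2588, -1.3828) x1=(-0.1857, -1.7868) x2=(1.3209, 0.8525)
step 2: x0=(-0.2674, -1.3745) x1=(-0.1907, -1.8033) x2=(1.3112, 0.8641)
step 3: x0=(-0.2756, -1.3651) x1=(-0.1952, -1.8196) x2=(1.3010, 0.8748)
step 4: x0=(-0.2835, -1.3547) x1=(-0.1992, -1.8355) x2=(1.2902, 0.8846)
step 5: x0=(-0.2911, -1.3432) x1=(-0.2025, -1.8511) x2=(1.2788, 0.8934)
step 6: x0=(-0.2983, -1.3307) x1=(-0.2054, -1.8663) x2=(1.2668, 0.9013)
step 7: x0=(-0.3052, -1.3172) x1=(-0.2076, -1.8812) x2=(1.2543, 0.9082)
step 8: x0=(-0.3119, -1.3027) x1=(-0.2093, -1.8956) x2=(1.2412, 0.9142)
step 9: x0=(-0.3181, -1.2872) x1=(-0.2104, -1.9095) x2=(1.2275, 0.9193)
step 10: x0=(-0.3241, -1.2707) x1=(-0.2111, -1.9230) x2=(1.2133, 0.9234)
step 11: x0=(-0.3297, -1.2533) x1=(-0.2111, -1.9359) x2=(1.1985, 0.9265)
step 12: x0=(-0.3351, -1.2350) x1=(-0.2107, -1.9483) x2=(1.1832, 0.9287)
step 13: x0=(-0.3401, -1.2158) x1=(-0.2097, -1.9602) x2=(1.1674, 0.9300)
step 14: x0=(-0.3448, -1.1958) x1=(-0.2082, -1.9715) x2=(1.1510, 0.9303)
step 15: x0=(-0.3492, -1.1749) x1=(-0.2062, -1.9822) x2=(1.1341, 0.9296)
step 16: x0=(-0.3532, -1.1532) x1=(-0.2037, -1.9923) x2=(1.1166, 0.9280)
step 17: x0=(-0.3570, -1.1308) x1=(-0.2007, -2.0018) x2=(1.0987, 0.9255)
step 18: x0=(-0.3605, -1.1075) x1=(-0.1972, -2.0105) x2=(1.0803, 0.9221)
step 19: x0=(-0.3637, -1.0836) x1=(-0.1933, -2.0186) x2=(1.0613, 0.9177)
step 20: x0=(-0.3667, -1.0590) x1=(-0.1889, -2.0260) x2=(1.0419, 0.9125)
step 21: x0=(-0.3693, -1.0337) x1=(-0.1841, -2.0327) x2=(1.0221, 0.9063)
step 22: x0=(-0.3717, -1.0079) x1=(-0.1788, -2.0386) x2=(1.0018, 0.8993)

2.3503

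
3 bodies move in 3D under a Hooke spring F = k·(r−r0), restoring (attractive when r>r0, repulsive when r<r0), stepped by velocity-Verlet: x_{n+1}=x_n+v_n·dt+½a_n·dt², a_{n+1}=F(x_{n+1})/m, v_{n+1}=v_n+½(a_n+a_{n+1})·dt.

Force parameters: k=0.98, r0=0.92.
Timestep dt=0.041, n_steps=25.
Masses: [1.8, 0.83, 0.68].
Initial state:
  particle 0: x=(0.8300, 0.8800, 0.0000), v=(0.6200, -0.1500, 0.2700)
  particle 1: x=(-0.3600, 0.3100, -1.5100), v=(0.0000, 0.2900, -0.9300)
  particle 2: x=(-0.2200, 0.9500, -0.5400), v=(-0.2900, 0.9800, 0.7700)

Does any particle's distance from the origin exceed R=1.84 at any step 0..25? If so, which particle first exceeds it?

yes, particle 1

step 0: x0=(0.8300, 0.8800, 0.0000) x1=(-0.3600, 0.3100, -1.5100) x2=(-0.2200, 0.9500, -0.5400)
step 1: x0=(0.8550, 0.8737, 0.0106) x1=(-0.3593, 0.3223, -1.5471) x2=(-0.2316, 0.9900, -0.5085)
step 2: x0=(0.8792, 0.8672, 0.0204) x1=(-0.3573, 0.3356, -1.5820) x2=(-0.2427, 1.0295, -0.4774)
step 3: x0=(0.9025, 0.8604, 0.0292) x1=(-0.3538, 0.3499, -1.6144) x2=(-0.2532, 1.0684, -0.4468)
step 4: x0=(0.9248, 0.8534, 0.0370) x1=(-0.3488, 0.3652, -1.6442) x2=(-0.2630, 1.1066, -0.4168)
step 5: x0=(0.9461, 0.8462, 0.0438) x1=(-0.3423, 0.3816, -1.6713) x2=(-0.2720, 1.1440, -0.3875)
step 6: x0=(0.9664, 0.8389, 0.0496) x1=(-0.3342, 0.3992, -1.6953) x2=(-0.2802, 1.1804, -0.3591)
step 7: x0=(0.9857, 0.8314, 0.0544) x1=(-0.3246, 0.4178, -1.7163) x2=(-0.2875, 1.2158, -0.3318)
step 8: x0=(1.0038, 0.8239, 0.0580) x1=(-0.3135, 0.4377, -1.7340) x2=(-0.2938, 1.2501, -0.3055)
step 9: x0=(1.0209, 0.8162, 0.0606) x1=(-0.3007, 0.4587, -1.7484) x2=(-0.2990, 1.2831, -0.2804)
step 10: x0=(1.0367, 0.8085, 0.0621) x1=(-0.2864, 0.4808, -1.7593) x2=(-0.3030, 1.3149, -0.2567)
step 11: x0=(1.0514, 0.8008, 0.0624) x1=(-0.2706, 0.5041, -1.7667) x2=(-0.3058, 1.3452, -0.2343)
step 12: x0=(1.0649, 0.7932, 0.0617) x1=(-0.2532, 0.5286, -1.7705) x2=(-0.3074, 1.3741, -0.2135)
step 13: x0=(1.0772, 0.7855, 0.0599) x1=(-0.2344, 0.5541, -1.7706) x2=(-0.3075, 1.4014, -0.1942)
step 14: x0=(1.0883, 0.7780, 0.0570) x1=(-0.2140, 0.5808, -1.7670) x2=(-0.3062, 1.4271, -0.1765)
step 15: x0=(1.0981, 0.7707, 0.0530) x1=(-0.1922, 0.6085, -1.7598) x2=(-0.3034, 1.4512, -0.1604)
step 16: x0=(1.1067, 0.7635, 0.0480) x1=(-0.1690, 0.6373, -1.7489) x2=(-0.2991, 1.4736, -0.1461)
step 17: x0=(1.1141, 0.7565, 0.0419) x1=(-0.1445, 0.6670, -1.7343) x2=(-0.2932, 1.4943, -0.1334)
step 18: x0=(1.1203, 0.7497, 0.0348) x1=(-0.1187, 0.6976, -1.7161) x2=(-0.2857, 1.5132, -0.1225)
step 19: x0=(1.1252, 0.7433, 0.0267) x1=(-0.0916, 0.7290, -1.6944) x2=(-0.2765, 1.5304, -0.1134)
step 20: x0=(1.1290, 0.7371, 0.0177) x1=(-0.0634, 0.7612, -1.6693) x2=(-0.2657, 1.5458, -0.1059)
step 21: x0=(1.1317, 0.7312, 0.0078) x1=(-0.0340, 0.7942, -1.6408) x2=(-0.2531, 1.5594, -0.1001)
step 22: x0=(1.1332, 0.7258, -0.0029) x1=(-0.0035, 0.8278, -1.6091) x2=(-0.2389, 1.5714, -0.0959)
step 23: x0=(1.1336, 0.7207, -0.0145) x1=(0.0279, 0.8620, -1.5743) x2=(-0.2229, 1.5816, -0.0933)
step 24: x0=(1.1330, 0.7160, -0.0269) x1=(0.0602, 0.8966, -1.5366) x2=(-0.2053, 1.5901, -0.0923)
step 25: x0=(1.1313, 0.7117, -0.0400) x1=(0.0934, 0.9317, -1.4962) x2=(-0.1860, 1.5970, -0.0927)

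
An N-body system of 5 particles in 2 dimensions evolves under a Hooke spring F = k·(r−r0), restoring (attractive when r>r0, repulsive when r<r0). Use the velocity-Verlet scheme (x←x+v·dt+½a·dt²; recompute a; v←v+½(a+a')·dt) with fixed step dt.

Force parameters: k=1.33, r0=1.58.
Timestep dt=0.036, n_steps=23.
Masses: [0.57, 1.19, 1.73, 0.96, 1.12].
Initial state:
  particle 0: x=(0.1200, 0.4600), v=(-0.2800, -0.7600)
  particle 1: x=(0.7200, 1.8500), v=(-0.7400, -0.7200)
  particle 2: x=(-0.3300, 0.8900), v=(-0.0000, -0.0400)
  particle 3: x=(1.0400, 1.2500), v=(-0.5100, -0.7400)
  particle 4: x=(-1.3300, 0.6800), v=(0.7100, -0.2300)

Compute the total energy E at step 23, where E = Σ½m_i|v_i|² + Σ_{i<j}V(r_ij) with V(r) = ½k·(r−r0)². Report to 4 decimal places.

3.9068

step 0: x0=(0.1200, 0.4600) x1=(0.7200, 1.8500) x2=(-0.3300, 0.8900) x3=(1.0400, 1.2500) x4=(-1.3300, 0.6800)
step 1: x0=(0.1107, 0.4312) x1=(0.6927, 1.8245) x2=(-0.3302, 0.8889) x3=(1.0217, 1.2227) x4=(-1.3038, 0.6721)
step 2: x0=(0.1028, 0.3993) x1=(0.6640, 1.7999) x2=(-0.3308, 0.8884) x3=(1.0035, 1.1942) x4=(-1.2765, 0.6649)
step 3: x0=(0.0964, 0.3642) x1=(0.6342, 1.7762) x2=(-0.3318, 0.8885) x3=(0.9857, 1.1645) x4=(-1.2483, 0.6583)
step 4: x0=(0.0914, 0.3259) x1=(0.6034, 1.7536) x2=(-0.3332, 0.8893) x3=(0.9683, 1.1338) x4=(-1.2196, 0.6522)
step 5: x0=(0.0877, 0.2844) x1=(0.5716, 1.7320) x2=(-0.3350, 0.8906) x3=(0.9516, 1.1020) x4=(-1.1904, 0.6467)
step 6: x0=(0.0853, 0.2396) x1=(0.5389, 1.7114) x2=(-0.3371, 0.8926) x3=(0.9355, 1.0692) x4=(-1.1611, 0.6415)
step 7: x0=(0.0842, 0.1916) x1=(0.5055, 1.6920) x2=(-0.3395, 0.8951) x3=(0.9203, 1.0356) x4=(-1.1318, 0.6367)
step 8: x0=(0.0841, 0.1404) x1=(0.4715, 1.6738) x2=(-0.3422, 0.8982) x3=(0.9059, 1.0011) x4=(-1.1028, 0.6321)
step 9: x0=(0.0851, 0.0861) x1=(0.4369, 1.6567) x2=(-0.3452, 0.9019) x3=(0.8926, 0.9658) x4=(-1.0742, 0.6277)
step 10: x0=(0.0871, 0.0290) x1=(0.4020, 1.6407) x2=(-0.3484, 0.9060) x3=(0.8804, 0.9299) x4=(-1.0463, 0.6233)
step 11: x0=(0.0900, -0.0309) x1=(0.3668, 1.6260) x2=(-0.3519, 0.9106) x3=(0.8694, 0.8933) x4=(-1.0191, 0.6190)
step 12: x0=(0.0937, -0.0933) x1=(0.3314, 1.6123) x2=(-0.3556, 0.9156) x3=(0.8595, 0.8560) x4=(-0.9929, 0.6146)
step 13: x0=(0.0981, -0.1579) x1=(0.2960, 1.5998) x2=(-0.3594, 0.9211) x3=(0.8508, 0.8182) x4=(-0.9677, 0.6099)
step 14: x0=(0.1030, -0.2243) x1=(0.2607, 1.5884) x2=(-0.3635, 0.9269) x3=(0.8434, 0.7799) x4=(-0.9437, 0.6050)
step 15: x0=(0.1083, -0.2923) x1=(0.2255, 1.5781) x2=(-0.3676, 0.9330) x3=(0.8372, 0.7411) x4=(-0.9209, 0.5995)
step 16: x0=(0.1140, -0.3613) x1=(0.1906, 1.5688) x2=(-0.3719, 0.9393) x3=(0.8322, 0.7018) x4=(-0.8994, 0.5936)
step 17: x0=(0.1198, -0.4309) x1=(0.1560, 1.5605) x2=(-0.3763, 0.9459) x3=(0.8284, 0.6622) x4=(-0.8792, 0.5869)
step 18: x0=(0.1256, -0.5007) x1=(0.1220, 1.5531) x2=(-0.3808, 0.9527) x3=(0.8258, 0.6221) x4=(-0.8603, 0.5793)
step 19: x0=(0.1313, -0.5701) x1=(0.0885, 1.5466) x2=(-0.3854, 0.9596) x3=(0.8242, 0.5816) x4=(-0.8428, 0.5708)
step 20: x0=(0.1367, -0.6385) x1=(0.0558, 1.5409) x2=(-0.3900, 0.9665) x3=(0.8236, 0.5409) x4=(-0.8267, 0.5611)
step 21: x0=(0.1416, -0.7055) x1=(0.0237, 1.5359) x2=(-0.3947, 0.9734) x3=(0.8239, 0.4998) x4=(-0.8119, 0.5502)
step 22: x0=(0.1461, -0.7704) x1=(-0.0074, 1.5317) x2=(-0.3994, 0.9802) x3=(0.8250, 0.4585) x4=(-0.7983, 0.5378)
step 23: x0=(0.1498, -0.8328) x1=(-0.0377, 1.5280) x2=(-0.4042, 0.9869) x3=(0.8269, 0.4170) x4=(-0.7859, 0.5239)
step 0 velocities: v0=(-0.2800, -0.7600) v1=(-0.7400, -0.7200) v2=(-0.0000, -0.0400) v3=(-0.5100, -0.7400) v4=(0.7100, -0.2300)
step 0: KE=1.5222, PE=2.3851, E=3.9073
step 23 velocities: v0=(0.0923, -1.6912) v1=(-0.8272, -0.0932) v2=(-0.1314, 0.1825) v3=(0.0604, -1.1555) v4=(0.3272, -0.4096)
step 23: KE=2.0702, PE=1.8366, E=3.9068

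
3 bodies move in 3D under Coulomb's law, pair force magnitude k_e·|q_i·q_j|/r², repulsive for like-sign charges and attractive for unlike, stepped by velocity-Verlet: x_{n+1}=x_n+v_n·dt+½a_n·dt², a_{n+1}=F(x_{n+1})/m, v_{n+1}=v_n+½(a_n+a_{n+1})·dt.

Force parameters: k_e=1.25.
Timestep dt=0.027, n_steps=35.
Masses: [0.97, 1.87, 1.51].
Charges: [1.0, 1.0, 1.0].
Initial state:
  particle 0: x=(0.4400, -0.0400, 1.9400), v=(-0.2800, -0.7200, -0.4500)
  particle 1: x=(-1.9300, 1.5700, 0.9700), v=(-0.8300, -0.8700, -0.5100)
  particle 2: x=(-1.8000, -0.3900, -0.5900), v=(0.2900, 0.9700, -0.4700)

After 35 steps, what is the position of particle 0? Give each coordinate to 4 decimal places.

step 0: x0=(0.4400, -0.0400, 1.9400) x1=(-1.9300, 1.5700, 0.9700) x2=(-1.8000, -0.3900, -0.5900)
step 1: x0=(0.4325, -0.0595, 1.9279) x1=(-1.9524, 1.5466, 0.9562) x2=(-1.7922, -0.3639, -0.6027)
step 2: x0=(0.4251, -0.0790, 1.9159) x1=(-1.9749, 1.5232, 0.9425) x2=(-1.7844, -0.3378, -0.6156)
step 3: x0=(0.4179, -0.0985, 1.9040) x1=(-1.9974, 1.4999, 0.9288) x2=(-1.7766, -0.3118, -0.6285)
step 4: x0=(0.4108, -0.1181, 1.8922) x1=(-2.0200, 1.4768, 0.9152) x2=(-1.7689, -0.2859, -0.6416)
step 5: x0=(0.4039, -0.1378, 1.8804) x1=(-2.0426, 1.4537, 0.9016) x2=(-1.7612, -0.2601, -0.6547)
step 6: x0=(0.3971, -0.1575, 1.8688) x1=(-2.0653, 1.4307, 0.8880) x2=(-1.7535, -0.2343, -0.6680)
step 7: x0=(0.3904, -0.1772, 1.8573) x1=(-2.0881, 1.4078, 0.8745) x2=(-1.7458, -0.2087, -0.6814)
step 8: x0=(0.3838, -0.1970, 1.8458) x1=(-2.1108, 1.3850, 0.8610) x2=(-1.7382, -0.1831, -0.6950)
step 9: x0=(0.3774, -0.2169, 1.8345) x1=(-2.1337, 1.3623, 0.8476) x2=(-1.7305, -0.1576, -0.7086)
step 10: x0=(0.3711, -0.2368, 1.8232) x1=(-2.1566, 1.3397, 0.8343) x2=(-1.7229, -0.1322, -0.7224)
step 11: x0=(0.3649, -0.2567, 1.8121) x1=(-2.1795, 1.3171, 0.8210) x2=(-1.7153, -0.1069, -0.7363)
step 12: x0=(0.3589, -0.2767, 1.8011) x1=(-2.2026, 1.2947, 0.8077) x2=(-1.7077, -0.0817, -0.7503)
step 13: x0=(0.3530, -0.2968, 1.7901) x1=(-2.2257, 1.2724, 0.7945) x2=(-1.7001, -0.0565, -0.7645)
step 14: x0=(0.3472, -0.3169, 1.7792) x1=(-2.2488, 1.2501, 0.7814) x2=(-1.6925, -0.0314, -0.7789)
step 15: x0=(0.3416, -0.3370, 1.7685) x1=(-2.2720, 1.2280, 0.7684) x2=(-1.6849, -0.0064, -0.7933)
step 16: x0=(0.3361, -0.3572, 1.7578) x1=(-2.2953, 1.2059, 0.7554) x2=(-1.6773, 0.0185, -0.8080)
step 17: x0=(0.3307, -0.3775, 1.7473) x1=(-2.3187, 1.1839, 0.7425) x2=(-1.6697, 0.0433, -0.8227)
step 18: x0=(0.3254, -0.3978, 1.7368) x1=(-2.3421, 1.1620, 0.7296) x2=(-1.6620, 0.0681, -0.8377)
step 19: x0=(0.3203, -0.4182, 1.7264) x1=(-2.3656, 1.1402, 0.7169) x2=(-1.6544, 0.0928, -0.8527)
step 20: x0=(0.3153, -0.4386, 1.7161) x1=(-2.3892, 1.1185, 0.7042) x2=(-1.6467, 0.1174, -0.8680)
step 21: x0=(0.3104, -0.4591, 1.7059) x1=(-2.4129, 1.0969, 0.6916) x2=(-1.6391, 0.1420, -0.8834)
step 22: x0=(0.3056, -0.4796, 1.6958) x1=(-2.4367, 1.0753, 0.6791) x2=(-1.6313, 0.1665, -0.8990)
step 23: x0=(0.3010, -0.5002, 1.6859) x1=(-2.4605, 1.0539, 0.6667) x2=(-1.6236, 0.1909, -0.9147)
step 24: x0=(0.2965, -0.5209, 1.6759) x1=(-2.4845, 1.0325, 0.6543) x2=(-1.6158, 0.2153, -0.9306)
step 25: x0=(0.2921, -0.5416, 1.6661) x1=(-2.5085, 1.0111, 0.6421) x2=(-1.6080, 0.2396, -0.9467)
step 26: x0=(0.2878, -0.5624, 1.6564) x1=(-2.5326, 0.9899, 0.6299) x2=(-1.6002, 0.2639, -0.9629)
step 27: x0=(0.2836, -0.5832, 1.6468) x1=(-2.5568, 0.9687, 0.6178) x2=(-1.5923, 0.2882, -0.9793)
step 28: x0=(0.2796, -0.6041, 1.6373) x1=(-2.5812, 0.9475, 0.6058) x2=(-1.5844, 0.3124, -0.9959)
step 29: x0=(0.2756, -0.6251, 1.6278) x1=(-2.6056, 0.9265, 0.5939) x2=(-1.5764, 0.3365, -1.0126)
step 30: x0=(0.2718, -0.6461, 1.6185) x1=(-2.6301, 0.9054, 0.5821) x2=(-1.5684, 0.3607, -1.0295)
step 31: x0=(0.2681, -0.6671, 1.6092) x1=(-2.6547, 0.8845, 0.5703) x2=(-1.5603, 0.3848, -1.0465)
step 32: x0=(0.2645, -0.6883, 1.6000) x1=(-2.6794, 0.8635, 0.5587) x2=(-1.5522, 0.4089, -1.0638)
step 33: x0=(0.2610, -0.7095, 1.5909) x1=(-2.7042, 0.8426, 0.5471) x2=(-1.5440, 0.4330, -1.0811)
step 34: x0=(0.2576, -0.7307, 1.5819) x1=(-2.7291, 0.8218, 0.5356) x2=(-1.5357, 0.4571, -1.0987)
step 35: x0=(0.2543, -0.7520, 1.5730) x1=(-2.7541, 0.8010, 0.5242) x2=(-1.5274, 0.4811, -1.1163)

(0.2543, -0.7520, 1.5730)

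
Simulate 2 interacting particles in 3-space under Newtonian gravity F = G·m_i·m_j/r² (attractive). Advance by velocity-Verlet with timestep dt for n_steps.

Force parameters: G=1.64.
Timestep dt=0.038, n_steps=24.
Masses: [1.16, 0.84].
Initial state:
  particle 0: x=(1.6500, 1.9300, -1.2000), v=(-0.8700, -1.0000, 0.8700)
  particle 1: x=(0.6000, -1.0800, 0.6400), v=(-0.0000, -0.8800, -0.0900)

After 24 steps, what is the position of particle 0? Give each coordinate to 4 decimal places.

step 0: x0=(1.6500, 1.9300, -1.2000) x1=(0.6000, -1.0800, 0.6400)
step 1: x0=(1.6169, 1.8919, -1.1669) x1=(0.6000, -1.1134, 0.6365)
step 2: x0=(1.5838, 1.8538, -1.1337) x1=(0.6001, -1.1465, 0.6330)
step 3: x0=(1.5506, 1.8154, -1.1005) x1=(0.6003, -1.1796, 0.6293)
step 4: x0=(1.5174, 1.7770, -1.0672) x1=(0.6005, -1.2124, 0.6255)
step 5: x0=(1.4842, 1.7384, -1.0338) x1=(0.6007, -1.2450, 0.6216)
step 6: x0=(1.4509, 1.6997, -1.0003) x1=(0.6010, -1.2775, 0.6176)
step 7: x0=(1.4176, 1.6609, -0.9668) x1=(0.6014, -1.3098, 0.6135)
step 8: x0=(1.3842, 1.6219, -0.9331) x1=(0.6018, -1.3419, 0.6094)
step 9: x0=(1.3508, 1.5828, -0.8994) x1=(0.6023, -1.3737, 0.6051)
step 10: x0=(1.3174, 1.5435, -0.8657) x1=(0.6028, -1.4054, 0.6006)
step 11: x0=(1.2839, 1.5040, -0.8318) x1=(0.6034, -1.4369, 0.5961)
step 12: x0=(1.2504, 1.4645, -0.7979) x1=(0.6040, -1.4681, 0.5915)
step 13: x0=(1.2168, 1.4247, -0.7639) x1=(0.6047, -1.4991, 0.5868)
step 14: x0=(1.1832, 1.3848, -0.7298) x1=(0.6054, -1.5299, 0.5820)
step 15: x0=(1.1496, 1.3447, -0.6957) x1=(0.6062, -1.5605, 0.5770)
step 16: x0=(1.1160, 1.3044, -0.6614) x1=(0.6070, -1.5908, 0.5720)
step 17: x0=(1.0823, 1.2640, -0.6271) x1=(0.6079, -1.6209, 0.5669)
step 18: x0=(1.0486, 1.2234, -0.5927) x1=(0.6088, -1.6507, 0.5616)
step 19: x0=(1.0148, 1.1826, -0.5583) x1=(0.6097, -1.6802, 0.5563)
step 20: x0=(0.9811, 1.1416, -0.5238) x1=(0.6107, -1.7095, 0.5508)
step 21: x0=(0.9473, 1.1004, -0.4892) x1=(0.6117, -1.7386, 0.5453)
step 22: x0=(0.9135, 1.0590, -0.4545) x1=(0.6127, -1.7673, 0.5396)
step 23: x0=(0.8796, 1.0174, -0.4197) x1=(0.6138, -1.7958, 0.5339)
step 24: x0=(0.8458, 0.9756, -0.3849) x1=(0.6149, -1.8239, 0.5280)

(0.8458, 0.9756, -0.3849)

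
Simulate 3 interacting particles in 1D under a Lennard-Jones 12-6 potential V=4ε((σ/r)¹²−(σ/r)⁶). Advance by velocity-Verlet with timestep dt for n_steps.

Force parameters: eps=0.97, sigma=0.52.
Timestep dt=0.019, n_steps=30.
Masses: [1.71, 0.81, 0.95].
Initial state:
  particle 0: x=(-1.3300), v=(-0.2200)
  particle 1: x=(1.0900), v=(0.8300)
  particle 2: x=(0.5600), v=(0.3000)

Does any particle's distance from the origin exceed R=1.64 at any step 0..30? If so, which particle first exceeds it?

no

step 0: x0=(-1.3300) x1=(1.0900) x2=(0.5600)
step 1: x0=(-1.3342) x1=(1.1126) x2=(0.5599)
step 2: x0=(-1.3384) x1=(1.1403) x2=(0.5554)
step 3: x0=(-1.3425) x1=(1.1678) x2=(0.5511)
step 4: x0=(-1.3467) x1=(1.1936) x2=(0.5482)
step 5: x0=(-1.3509) x1=(1.2175) x2=(0.5470)
step 6: x0=(-1.3551) x1=(1.2394) x2=(0.5474)
step 7: x0=(-1.3592) x1=(1.2596) x2=(0.5493)
step 8: x0=(-1.3634) x1=(1.2783) x2=(0.5525)
step 9: x0=(-1.3676) x1=(1.2955) x2=(0.5570)
step 10: x0=(-1.3717) x1=(1.3115) x2=(0.5625)
step 11: x0=(-1.3759) x1=(1.3263) x2=(0.5690)
step 12: x0=(-1.3801) x1=(1.3399) x2=(0.5765)
step 13: x0=(-1.3842) x1=(1.3524) x2=(0.5850)
step 14: x0=(-1.3884) x1=(1.3639) x2=(0.5943)
step 15: x0=(-1.3926) x1=(1.3743) x2=(0.6045)
step 16: x0=(-1.3967) x1=(1.3837) x2=(0.6156)
step 17: x0=(-1.4009) x1=(1.3920) x2=(0.6276)
step 18: x0=(-1.4051) x1=(1.3993) x2=(0.6406)
step 19: x0=(-1.4092) x1=(1.4054) x2=(0.6544)
step 20: x0=(-1.4134) x1=(1.4104) x2=(0.6693)
step 21: x0=(-1.4175) x1=(1.4141) x2=(0.6853)
step 22: x0=(-1.4217) x1=(1.4164) x2=(0.7024)
step 23: x0=(-1.4258) x1=(1.4172) x2=(0.7209)
step 24: x0=(-1.4300) x1=(1.4163) x2=(0.7408)
step 25: x0=(-1.4342) x1=(1.4135) x2=(0.7622)
step 26: x0=(-1.4383) x1=(1.4087) x2=(0.7854)
step 27: x0=(-1.4425) x1=(1.4021) x2=(0.8101)
step 28: x0=(-1.4466) x1=(1.3949) x2=(0.8354)
step 29: x0=(-1.4508) x1=(1.3911) x2=(0.8577)
step 30: x0=(-1.4549) x1=(1.3993) x2=(0.8698)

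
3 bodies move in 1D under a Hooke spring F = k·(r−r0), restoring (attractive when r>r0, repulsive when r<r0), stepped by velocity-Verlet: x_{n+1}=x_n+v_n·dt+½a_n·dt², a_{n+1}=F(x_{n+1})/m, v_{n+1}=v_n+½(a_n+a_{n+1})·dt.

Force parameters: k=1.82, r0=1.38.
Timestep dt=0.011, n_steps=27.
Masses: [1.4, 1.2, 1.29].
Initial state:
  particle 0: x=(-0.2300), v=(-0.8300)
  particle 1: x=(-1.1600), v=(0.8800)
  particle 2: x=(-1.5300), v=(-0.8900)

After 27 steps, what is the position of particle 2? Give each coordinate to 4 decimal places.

(-1.8490)

step 0: x0=(-0.2300) x1=(-1.1600) x2=(-1.5300)
step 1: x0=(-0.2391) x1=(-1.1503) x2=(-1.5399)
step 2: x0=(-0.2481) x1=(-1.1404) x2=(-1.5499)
step 3: x0=(-0.2570) x1=(-1.1305) x2=(-1.5602)
step 4: x0=(-0.2658) x1=(-1.1205) x2=(-1.5706)
step 5: x0=(-0.2746) x1=(-1.1105) x2=(-1.5812)
step 6: x0=(-0.2832) x1=(-1.1003) x2=(-1.5920)
step 7: x0=(-0.2917) x1=(-1.0901) x2=(-1.6029)
step 8: x0=(-0.3001) x1=(-1.0799) x2=(-1.6140)
step 9: x0=(-0.3085) x1=(-1.0696) x2=(-1.6252)
step 10: x0=(-0.3167) x1=(-1.0592) x2=(-1.6366)
step 11: x0=(-0.3248) x1=(-1.0489) x2=(-1.6481)
step 12: x0=(-0.3328) x1=(-1.0385) x2=(-1.6598)
step 13: x0=(-0.3407) x1=(-1.0281) x2=(-1.6716)
step 14: x0=(-0.3484) x1=(-1.0177) x2=(-1.6836)
step 15: x0=(-0.3561) x1=(-1.0073) x2=(-1.6957)
step 16: x0=(-0.3636) x1=(-0.9969) x2=(-1.7079)
step 17: x0=(-0.3710) x1=(-0.9865) x2=(-1.7202)
step 18: x0=(-0.3783) x1=(-0.9761) x2=(-1.7327)
step 19: x0=(-0.3854) x1=(-0.9658) x2=(-1.7452)
step 20: x0=(-0.3924) x1=(-0.9555) x2=(-1.7579)
step 21: x0=(-0.3993) x1=(-0.9452) x2=(-1.7706)
step 22: x0=(-0.4061) x1=(-0.9350) x2=(-1.7835)
step 23: x0=(-0.4127) x1=(-0.9249) x2=(-1.7964)
step 24: x0=(-0.4192) x1=(-0.9148) x2=(-1.8095)
step 25: x0=(-0.4255) x1=(-0.9048) x2=(-1.8226)
step 26: x0=(-0.4317) x1=(-0.8948) x2=(-1.8358)
step 27: x0=(-0.4378) x1=(-0.8850) x2=(-1.8490)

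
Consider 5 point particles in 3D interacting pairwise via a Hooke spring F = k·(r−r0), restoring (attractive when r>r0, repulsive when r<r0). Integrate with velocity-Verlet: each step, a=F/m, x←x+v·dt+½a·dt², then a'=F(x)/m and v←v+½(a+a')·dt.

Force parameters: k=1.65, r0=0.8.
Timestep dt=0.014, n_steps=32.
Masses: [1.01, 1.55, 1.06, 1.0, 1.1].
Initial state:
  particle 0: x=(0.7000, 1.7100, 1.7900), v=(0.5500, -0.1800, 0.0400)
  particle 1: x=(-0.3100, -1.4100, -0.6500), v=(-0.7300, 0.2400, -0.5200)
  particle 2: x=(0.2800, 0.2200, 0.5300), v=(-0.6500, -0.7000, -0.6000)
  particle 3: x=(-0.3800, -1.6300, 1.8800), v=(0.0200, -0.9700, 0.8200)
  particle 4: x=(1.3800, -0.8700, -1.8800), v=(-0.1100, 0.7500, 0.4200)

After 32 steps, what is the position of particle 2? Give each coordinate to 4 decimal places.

(0.0499, -0.3454, 0.2058)

step 0: x0=(0.7000, 1.7100, 1.7900) x1=(-0.3100, -1.4100, -0.6500) x2=(0.2800, 0.2200, 0.5300) x3=(-0.3800, -1.6300, 1.8800) x4=(1.3800, -0.8700, -1.8800)
step 1: x0=(0.7075, 1.7062, 1.7897) x1=(-0.3200, -1.4063, -0.6569) x2=(0.2709, 0.2099, 0.5215) x3=(-0.3793, -1.6428, 1.8906) x4=(1.3779, -0.8592, -1.8729)
step 2: x0=(0.7145, 1.6998, 1.7875) x1=(-0.3295, -1.4017, -0.6630) x2=(0.2620, 0.1991, 0.5127) x3=(-0.3777, -1.6542, 1.8992) x4=(1.3747, -0.8479, -1.8632)
step 3: x0=(0.7211, 1.6908, 1.7835) x1=(-0.3386, -1.3965, -0.6684) x2=(0.2531, 0.1877, 0.5037) x3=(-0.3752, -1.6640, 1.9060) x4=(1.3703, -0.8360, -1.8510)
step 4: x0=(0.7272, 1.6792, 1.7777) x1=(-0.3472, -1.3904, -0.6730) x2=(0.2442, 0.1757, 0.4945) x3=(-0.3718, -1.6724, 1.9109) x4=(1.3648, -0.8236, -1.8364)
step 5: x0=(0.7329, 1.6650, 1.7702) x1=(-0.3553, -1.3837, -0.6768) x2=(0.2355, 0.1631, 0.4852) x3=(-0.3676, -1.6792, 1.9139) x4=(1.3582, -0.8106, -1.8193)
step 6: x0=(0.7381, 1.6483, 1.7608) x1=(-0.3629, -1.3761, -0.6798) x2=(0.2269, 0.1499, 0.4756) x3=(-0.3625, -1.6844, 1.9150) x4=(1.3505, -0.7972, -1.7997)
step 7: x0=(0.7427, 1.6291, 1.7497) x1=(-0.3701, -1.3679, -0.6820) x2=(0.2184, 0.1361, 0.4658) x3=(-0.3565, -1.6882, 1.9142) x4=(1.3417, -0.7834, -1.7778)
step 8: x0=(0.7469, 1.6073, 1.7368) x1=(-0.3767, -1.3589, -0.6835) x2=(0.2101, 0.1217, 0.4559) x3=(-0.3497, -1.6904, 1.9115) x4=(1.3318, -0.7691, -1.7534)
step 9: x0=(0.7506, 1.5831, 1.7222) x1=(-0.3829, -1.3493, -0.6842) x2=(0.2018, 0.1068, 0.4459) x3=(-0.3421, -1.6911, 1.9069) x4=(1.3208, -0.7543, -1.7267)
step 10: x0=(0.7537, 1.5564, 1.7059) x1=(-0.3886, -1.3389, -0.6840) x2=(0.1936, 0.0914, 0.4357) x3=(-0.3337, -1.6902, 1.9004) x4=(1.3088, -0.7392, -1.6977)
step 11: x0=(0.7563, 1.5274, 1.6878) x1=(-0.3938, -1.3279, -0.6832) x2=(0.1856, 0.0754, 0.4254) x3=(-0.3245, -1.6879, 1.8920) x4=(1.2957, -0.7237, -1.6664)
step 12: x0=(0.7584, 1.4959, 1.6682) x1=(-0.3986, -1.3162, -0.6815) x2=(0.1777, 0.0590, 0.4151) x3=(-0.3145, -1.6841, 1.8818) x4=(1.2815, -0.7078, -1.6329)
step 13: x0=(0.7600, 1.4621, 1.6469) x1=(-0.4028, -1.3038, -0.6791) x2=(0.1700, 0.0420, 0.4046) x3=(-0.3037, -1.6787, 1.8697) x4=(1.2664, -0.6916, -1.5972)
step 14: x0=(0.7610, 1.4261, 1.6240) x1=(-0.4066, -1.2908, -0.6759) x2=(0.1624, 0.0246, 0.3940) x3=(-0.2922, -1.6719, 1.8558) x4=(1.2502, -0.6751, -1.5594)
step 15: x0=(0.7615, 1.3878, 1.5995) x1=(-0.4099, -1.2772, -0.6719) x2=(0.1549, 0.0068, 0.3834) x3=(-0.2800, -1.6637, 1.8401) x4=(1.2331, -0.6582, -1.5195)
step 16: x0=(0.7614, 1.3473, 1.5735) x1=(-0.4127, -1.2630, -0.6673) x2=(0.1476, -0.0115, 0.3728) x3=(-0.2671, -1.6540, 1.8227) x4=(1.2150, -0.6412, -1.4776)
step 17: x0=(0.7608, 1.3047, 1.5461) x1=(-0.4150, -1.2482, -0.6618) x2=(0.1404, -0.0302, 0.3621) x3=(-0.2535, -1.6429, 1.8034) x4=(1.1960, -0.6239, -1.4338)
step 18: x0=(0.7597, 1.2600, 1.5171) x1=(-0.4169, -1.2328, -0.6557) x2=(0.1334, -0.0492, 0.3514) x3=(-0.2392, -1.6304, 1.7825) x4=(1.1761, -0.6064, -1.3881)
step 19: x0=(0.7580, 1.2134, 1.4868) x1=(-0.4183, -1.2169, -0.6488) x2=(0.1265, -0.0687, 0.3407) x3=(-0.2243, -1.6165, 1.7598) x4=(1.1554, -0.5887, -1.3405)
step 20: x0=(0.7558, 1.1648, 1.4551) x1=(-0.4192, -1.2005, -0.6412) x2=(0.1197, -0.0884, 0.3299) x3=(-0.2088, -1.6013, 1.7355) x4=(1.1337, -0.5708, -1.2912)
step 21: x0=(0.7531, 1.1143, 1.4221) x1=(-0.4197, -1.1835, -0.6330) x2=(0.1131, -0.1086, 0.3192) x3=(-0.1927, -1.5849, 1.7096) x4=(1.1113, -0.5529, -1.2402)
step 22: x0=(0.7498, 1.0620, 1.3879) x1=(-0.4198, -1.1661, -0.6240) x2=(0.1067, -0.1290, 0.3086) x3=(-0.1760, -1.5671, 1.6822) x4=(1.0881, -0.5348, -1.1876)
step 23: x0=(0.7460, 1.0081, 1.3524) x1=(-0.4194, -1.1482, -0.6145) x2=(0.1004, -0.1497, 0.2979) x3=(-0.1589, -1.5481, 1.6531) x4=(1.0641, -0.5166, -1.1334)
step 24: x0=(0.7417, 0.9524, 1.3158) x1=(-0.4186, -1.1298, -0.6042) x2=(0.0942, -0.1706, 0.2873) x3=(-0.1412, -1.5280, 1.6226) x4=(1.0394, -0.4983, -1.0778)
step 25: x0=(0.7369, 0.8953, 1.2780) x1=(-0.4173, -1.1111, -0.5933) x2=(0.0882, -0.1918, 0.2768) x3=(-0.1231, -1.5067, 1.5907) x4=(1.0140, -0.4801, -1.0209)
step 26: x0=(0.7315, 0.8366, 1.2393) x1=(-0.4157, -1.0919, -0.5819) x2=(0.0824, -0.2133, 0.2664) x3=(-0.1045, -1.4843, 1.5574) x4=(0.9879, -0.4618, -0.9626)
step 27: x0=(0.7257, 0.7765, 1.1995) x1=(-0.4137, -1.0724, -0.5698) x2=(0.0766, -0.2349, 0.2560) x3=(-0.0855, -1.4608, 1.5227) x4=(0.9613, -0.4435, -0.9031)
step 28: x0=(0.7194, 0.7151, 1.1588) x1=(-0.4112, -1.0525, -0.5572) x2=(0.0711, -0.2567, 0.2457) x3=(-0.0661, -1.4363, 1.4868) x4=(0.9340, -0.4253, -0.8425)
step 29: x0=(0.7126, 0.6525, 1.1172) x1=(-0.4084, -1.0323, -0.5440) x2=(0.0656, -0.2787, 0.2356) x3=(-0.0464, -1.4109, 1.4496) x4=(0.9062, -0.4071, -0.7808)
step 30: x0=(0.7054, 0.5887, 1.0748) x1=(-0.4052, -1.0117, -0.5303) x2=(0.0603, -0.3008, 0.2255) x3=(-0.0264, -1.3845, 1.4113) x4=(0.8779, -0.3890, -0.7182)
step 31: x0=(0.6977, 0.5239, 1.0317) x1=(-0.4017, -0.9909, -0.5161) x2=(0.0551, -0.3231, 0.2156) x3=(-0.0061, -1.3573, 1.3718) x4=(0.8492, -0.3710, -0.6547)
step 32: x0=(0.6896, 0.4581, 0.9879) x1=(-0.3978, -0.9698, -0.5014) x2=(0.0499, -0.3454, 0.2058) x3=(0.0145, -1.3293, 1.3313) x4=(0.8200, -0.3531, -0.5904)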